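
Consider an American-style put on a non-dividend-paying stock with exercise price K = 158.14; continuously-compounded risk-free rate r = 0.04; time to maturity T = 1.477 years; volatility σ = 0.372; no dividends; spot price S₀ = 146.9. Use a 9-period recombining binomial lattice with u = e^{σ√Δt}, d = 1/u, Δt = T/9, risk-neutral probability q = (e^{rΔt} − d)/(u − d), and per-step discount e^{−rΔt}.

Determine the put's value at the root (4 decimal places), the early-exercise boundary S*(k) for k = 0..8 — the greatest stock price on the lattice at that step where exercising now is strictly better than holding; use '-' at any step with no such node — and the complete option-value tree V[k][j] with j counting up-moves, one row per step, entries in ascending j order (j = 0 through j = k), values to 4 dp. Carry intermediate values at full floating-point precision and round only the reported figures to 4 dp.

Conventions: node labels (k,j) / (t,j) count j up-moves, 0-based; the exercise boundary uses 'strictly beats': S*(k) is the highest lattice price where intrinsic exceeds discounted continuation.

params: Δt=0.16411 u=1.16265 d=0.86011 q=0.48417 e^(-rΔt)=0.99346
t_9 payoffs: 120.2966 106.9853 88.9916 64.6688 31.7904 0.0000 0.0000 0.0000 0.0000 0.0000
t_8: node(8,0) S=43.9985 payoff=114.1415 vs cont=113.1068 → 114.1415 [stop]  node(8,1) S=59.4749 payoff=98.6651 vs cont=97.6304 → 98.6651 [stop]  node(8,2) S=80.3952 payoff=77.7448 vs cont=76.7101 → 77.7448 [stop]  node(8,3) S=108.6740 payoff=49.4660 vs cont=48.4313 → 49.4660 [stop]  node(8,4) S=146.9000 payoff=11.2400 vs cont=16.2913 → 16.2913 [wait]  node(8,5) S=198.5719 payoff=0.0000 vs cont=0.0000 → 0.0000 [wait]  node(8,6) S=268.4193 payoff=0.0000 vs cont=0.0000 → 0.0000 [wait]  node(8,7) S=362.8354 payoff=0.0000 vs cont=0.0000 → 0.0000 [wait]  node(8,8) S=490.4623 payoff=0.0000 vs cont=0.0000 → 0.0000 [wait]  ⇒ S*(8)=108.6740
t_7: node(7,0) S=51.1547 payoff=106.9853 vs cont=105.9506 → 106.9853 [stop]  node(7,1) S=69.1484 payoff=88.9916 vs cont=87.9569 → 88.9916 [stop]  node(7,2) S=93.4712 payoff=64.6688 vs cont=63.6341 → 64.6688 [stop]  node(7,3) S=126.3496 payoff=31.7904 vs cont=33.1854 → 33.1854 [wait]  node(7,4) S=170.7929 payoff=0.0000 vs cont=8.3486 → 8.3486 [wait]  node(7,5) S=230.8691 payoff=0.0000 vs cont=0.0000 → 0.0000 [wait]  node(7,6) S=312.0770 payoff=0.0000 vs cont=0.0000 → 0.0000 [wait]  node(7,7) S=421.8496 payoff=0.0000 vs cont=0.0000 → 0.0000 [wait]  ⇒ S*(7)=93.4712
t_6: node(6,0) S=59.4749 payoff=98.6651 vs cont=97.6304 → 98.6651 [stop]  node(6,1) S=80.3952 payoff=77.7448 vs cont=76.7101 → 77.7448 [stop]  node(6,2) S=108.6740 payoff=49.4660 vs cont=49.1022 → 49.4660 [stop]  node(6,3) S=146.9000 payoff=11.2400 vs cont=21.0218 → 21.0218 [wait]  node(6,4) S=198.5719 payoff=0.0000 vs cont=4.2783 → 4.2783 [wait]  node(6,5) S=268.4193 payoff=0.0000 vs cont=0.0000 → 0.0000 [wait]  node(6,6) S=362.8354 payoff=0.0000 vs cont=0.0000 → 0.0000 [wait]  ⇒ S*(6)=108.6740
t_5: node(5,0) S=69.1484 payoff=88.9916 vs cont=87.9569 → 88.9916 [stop]  node(5,1) S=93.4712 payoff=64.6688 vs cont=63.6341 → 64.6688 [stop]  node(5,2) S=126.3496 payoff=31.7904 vs cont=35.4608 → 35.4608 [wait]  node(5,3) S=170.7929 payoff=0.0000 vs cont=12.8307 → 12.8307 [wait]  node(5,4) S=230.8691 payoff=0.0000 vs cont=2.1925 → 2.1925 [wait]  node(5,5) S=312.0770 payoff=0.0000 vs cont=0.0000 → 0.0000 [wait]  ⇒ S*(5)=93.4712
t_4: node(4,0) S=80.3952 payoff=77.7448 vs cont=76.7101 → 77.7448 [stop]  node(4,1) S=108.6740 payoff=49.4660 vs cont=50.1967 → 50.1967 [wait]  node(4,2) S=146.9000 payoff=11.2400 vs cont=24.3437 → 24.3437 [wait]  node(4,3) S=198.5719 payoff=0.0000 vs cont=7.6298 → 7.6298 [wait]  node(4,4) S=268.4193 payoff=0.0000 vs cont=1.1236 → 1.1236 [wait]  ⇒ S*(4)=80.3952
t_3: node(3,0) S=93.4712 payoff=64.6688 vs cont=63.9856 → 64.6688 [stop]  node(3,1) S=126.3496 payoff=31.7904 vs cont=37.4330 → 37.4330 [wait]  node(3,2) S=170.7929 payoff=0.0000 vs cont=16.1451 → 16.1451 [wait]  node(3,3) S=230.8691 payoff=0.0000 vs cont=4.4504 → 4.4504 [wait]  ⇒ S*(3)=93.4712
t_2: node(2,0) S=108.6740 payoff=49.4660 vs cont=51.1453 → 51.1453 [wait]  node(2,1) S=146.9000 payoff=11.2400 vs cont=26.9487 → 26.9487 [wait]  node(2,2) S=198.5719 payoff=0.0000 vs cont=10.4143 → 10.4143 [wait]  ⇒ S*(2)=-
t_1: node(1,0) S=126.3496 payoff=31.7904 vs cont=39.1722 → 39.1722 [wait]  node(1,1) S=170.7929 payoff=0.0000 vs cont=18.8194 → 18.8194 [wait]  ⇒ S*(1)=-
t_0: node(0,0) S=146.9000 payoff=11.2400 vs cont=29.1262 → 29.1262 [wait]  ⇒ S*(0)=-

price = 29.1262
boundary = - - - 93.4712 80.3952 93.4712 108.6740 93.4712 108.6740
tree:
29.1262
39.1722 18.8194
51.1453 26.9487 10.4143
64.6688 37.4330 16.1451 4.4504
77.7448 50.1967 24.3437 7.6298 1.1236
88.9916 64.6688 35.4608 12.8307 2.1925 0.0000
98.6651 77.7448 49.4660 21.0218 4.2783 0.0000 0.0000
106.9853 88.9916 64.6688 33.1854 8.3486 0.0000 0.0000 0.0000
114.1415 98.6651 77.7448 49.4660 16.2913 0.0000 0.0000 0.0000 0.0000
120.2966 106.9853 88.9916 64.6688 31.7904 0.0000 0.0000 0.0000 0.0000 0.0000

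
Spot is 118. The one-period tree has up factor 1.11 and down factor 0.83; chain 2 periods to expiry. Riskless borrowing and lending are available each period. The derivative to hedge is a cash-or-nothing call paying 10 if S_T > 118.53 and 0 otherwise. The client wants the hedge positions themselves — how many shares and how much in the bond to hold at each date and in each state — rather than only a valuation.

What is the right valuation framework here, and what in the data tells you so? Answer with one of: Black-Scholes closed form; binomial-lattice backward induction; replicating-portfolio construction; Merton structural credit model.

Key observation: since the answer must list Δ and B at each node of the 1.11/0.83 lattice on 118, the replicating-portfolio method — solving the two-state system at every node — is the one that applies.

framework: replicating-portfolio construction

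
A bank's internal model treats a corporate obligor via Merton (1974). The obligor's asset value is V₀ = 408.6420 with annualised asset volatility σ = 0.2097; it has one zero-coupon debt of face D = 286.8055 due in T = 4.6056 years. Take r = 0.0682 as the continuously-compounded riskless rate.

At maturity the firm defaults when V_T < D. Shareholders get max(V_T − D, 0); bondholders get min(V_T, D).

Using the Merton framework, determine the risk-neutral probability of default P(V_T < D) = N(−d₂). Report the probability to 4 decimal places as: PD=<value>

PD=0.1039

Equity is a call on the firm's assets struck at D = 286.8055:
d₁ = [ln(V₀/D) + (r + σ²/2)T] / (σ√T)
   = [ln(408.6420/286.8055) + (0.0682 + 0.5·0.2097²)·4.6056] / (0.2097·√4.6056)
   = [0.354035 + 0.415365] / 0.450030 = 1.709665
d₂ = d₁ − σ√T = 1.709665 − 0.450030 = 1.259635
risk-neutral PD = N(−d₂) = N(-1.259635) = 0.103901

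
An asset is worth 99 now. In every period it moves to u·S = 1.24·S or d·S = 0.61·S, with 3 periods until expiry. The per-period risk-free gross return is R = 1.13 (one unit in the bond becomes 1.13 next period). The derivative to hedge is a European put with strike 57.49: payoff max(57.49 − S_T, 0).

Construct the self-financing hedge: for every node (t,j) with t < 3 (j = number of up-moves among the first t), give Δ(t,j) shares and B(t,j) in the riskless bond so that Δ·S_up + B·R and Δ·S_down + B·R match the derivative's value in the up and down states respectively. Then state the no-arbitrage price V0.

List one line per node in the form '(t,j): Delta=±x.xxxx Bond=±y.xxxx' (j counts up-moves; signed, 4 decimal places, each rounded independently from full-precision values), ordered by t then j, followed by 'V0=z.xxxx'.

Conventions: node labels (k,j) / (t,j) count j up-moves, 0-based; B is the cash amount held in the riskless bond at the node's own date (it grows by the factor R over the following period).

(0,0): Delta=-0.0516 Bond=5.8585
(1,0): Delta=-0.3210 Bond=22.8882
(1,1): Delta=-0.0236 Bond=3.1788
(2,0): Delta=-1.0000 Bond=50.8761
(2,1): Delta=-0.2504 Bond=20.5726
(2,2): Delta=0.0000 Bond=0.0000
V0=0.7471

Arbitrage-free pricing uses the up-move probability p* = (R−d)/(u−d) = 0.8254, discounting each step at R = 1.13.
Payoffs at expiry: V(3,0)=35.0189, V(3,1)=11.8110, V(3,2)=0.0000, V(3,3)=0.0000
(2,0): S=36.8379. Δ = (V_up−V_dn)/(S_up−S_dn) = (11.8110−35.0189)/(45.6790−22.4711) = -1.0000. V = [p*·11.8110 + (1−p*)·35.0189]/1.13 = 14.0382. B = V − Δ·S = 50.8761.
(2,1): S=74.8836. Δ = (V_up−V_dn)/(S_up−S_dn) = (0.0000−11.8110)/(92.8557−45.6790) = -0.2504. V = [p*·0.0000 + (1−p*)·11.8110]/1.13 = 1.8250. B = V − Δ·S = 20.5726.
(2,2): S=152.2224. Δ = (V_up−V_dn)/(S_up−S_dn) = (0.0000−0.0000)/(188.7558−92.8557) = 0.0000. V = [p*·0.0000 + (1−p*)·0.0000]/1.13 = 0.0000. B = V − Δ·S = 0.0000.
(1,0): S=60.3900. Δ = (V_up−V_dn)/(S_up−S_dn) = (1.8250−14.0382)/(74.8836−36.8379) = -0.3210. V = [p*·1.8250 + (1−p*)·14.0382]/1.13 = 3.5022. B = V − Δ·S = 22.8882.
(1,1): S=122.7600. Δ = (V_up−V_dn)/(S_up−S_dn) = (0.0000−1.8250)/(152.2224−74.8836) = -0.0236. V = [p*·0.0000 + (1−p*)·1.8250]/1.13 = 0.2820. B = V − Δ·S = 3.1788.
(0,0): S=99.0000. Δ = (V_up−V_dn)/(S_up−S_dn) = (0.2820−3.5022)/(122.7600−60.3900) = -0.0516. V = [p*·0.2820 + (1−p*)·3.5022]/1.13 = 0.7471. B = V − Δ·S = 5.8585.
Verification: the root portfolio costs Δ(0,0)·S0 + B(0,0) = 0.7471, matching V0.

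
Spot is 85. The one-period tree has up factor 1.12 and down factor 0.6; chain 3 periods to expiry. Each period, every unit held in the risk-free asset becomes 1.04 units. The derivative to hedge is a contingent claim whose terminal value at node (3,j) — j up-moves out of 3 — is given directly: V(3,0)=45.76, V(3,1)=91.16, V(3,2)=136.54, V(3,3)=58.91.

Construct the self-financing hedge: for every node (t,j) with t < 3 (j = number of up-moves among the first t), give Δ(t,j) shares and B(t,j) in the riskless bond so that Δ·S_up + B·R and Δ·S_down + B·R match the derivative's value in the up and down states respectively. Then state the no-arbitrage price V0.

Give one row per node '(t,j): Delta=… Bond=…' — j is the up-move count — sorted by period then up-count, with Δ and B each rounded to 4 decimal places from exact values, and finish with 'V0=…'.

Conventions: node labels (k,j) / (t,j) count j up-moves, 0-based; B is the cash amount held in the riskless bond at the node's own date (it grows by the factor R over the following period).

Risk-neutral probability p* = (R−d)/(u−d) = (1.04−0.6)/(1.12−0.6) = 0.8462.
Terminal payoffs: V(3,0)=45.7600, V(3,1)=91.1600, V(3,2)=136.5400, V(3,3)=58.9100
(2,0): S=30.6000. Δ = (V_up−V_dn)/(S_up−S_dn) = (91.1600−45.7600)/(34.2720−18.3600) = 2.8532. V = [p*·91.1600 + (1−p*)·45.7600]/1.04 = 80.9379. B = V − Δ·S = -6.3698.
(2,1): S=57.1200. Δ = (V_up−V_dn)/(S_up−S_dn) = (136.5400−91.1600)/(63.9744−34.2720) = 1.5278. V = [p*·136.5400 + (1−p*)·91.1600]/1.04 = 124.5754. B = V − Δ·S = 37.3062.
(2,2): S=106.6240. Δ = (V_up−V_dn)/(S_up−S_dn) = (58.9100−136.5400)/(119.4189−63.9744) = -1.4001. V = [p*·58.9100 + (1−p*)·136.5400]/1.04 = 68.1280. B = V − Δ·S = 217.4164.
(1,0): S=51.0000. Δ = (V_up−V_dn)/(S_up−S_dn) = (124.5754−80.9379)/(57.1200−30.6000) = 1.6455. V = [p*·124.5754 + (1−p*)·80.9379]/1.04 = 113.3288. B = V − Δ·S = 29.4104.
(1,1): S=95.2000. Δ = (V_up−V_dn)/(S_up−S_dn) = (68.1280−124.5754)/(106.6240−57.1200) = -1.1403. V = [p*·68.1280 + (1−p*)·124.5754]/1.04 = 73.8579. B = V − Δ·S = 182.4107.
(0,0): S=85.0000. Δ = (V_up−V_dn)/(S_up−S_dn) = (73.8579−113.3288)/(95.2000−51.0000) = -0.8930. V = [p*·73.8579 + (1−p*)·113.3288]/1.04 = 76.8561. B = V − Δ·S = 152.7617.
Check: Δ(0,0)·S0 + B(0,0) = 76.8561 = V0.

(0,0): Delta=-0.8930 Bond=152.7617
(1,0): Delta=1.6455 Bond=29.4104
(1,1): Delta=-1.1403 Bond=182.4107
(2,0): Delta=2.8532 Bond=-6.3698
(2,1): Delta=1.5278 Bond=37.3062
(2,2): Delta=-1.4001 Bond=217.4164
V0=76.8561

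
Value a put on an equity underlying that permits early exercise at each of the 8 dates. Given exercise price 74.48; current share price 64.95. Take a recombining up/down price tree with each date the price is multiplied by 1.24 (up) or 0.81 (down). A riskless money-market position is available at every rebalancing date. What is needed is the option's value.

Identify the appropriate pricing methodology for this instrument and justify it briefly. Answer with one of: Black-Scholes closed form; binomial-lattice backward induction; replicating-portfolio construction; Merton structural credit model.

framework: binomial-lattice backward induction

Key observation: with exercise allowed before expiry on a discrete up/down model (8 steps from spot 64.95), the strike-74.48 put's value must be rolled back through the tree testing early exercise at each node.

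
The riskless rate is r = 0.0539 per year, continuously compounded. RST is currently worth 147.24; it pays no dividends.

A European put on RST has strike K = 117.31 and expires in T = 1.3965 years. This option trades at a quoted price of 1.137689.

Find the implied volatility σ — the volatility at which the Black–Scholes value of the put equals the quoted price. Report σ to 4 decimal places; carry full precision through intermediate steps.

At σ = 0.1889 the Black–Scholes value reproduces the quote:
σ√T = 0.1889·√1.3965 = 0.223230
d₁ = (ln(S/K) + (r+σ²/2)T) / (σ√T) = (ln(147.24/117.31) + (0.0539+0.1889²/2)·1.3965) / 0.223230 = (0.227244 + 0.100187) / 0.223230 = 1.466788
d₂ = d₁ − σ√T = 1.466788 − 0.223230 = 1.243558
e^{−rT} = 0.927492
N(−d₁) = 0.071217,  N(−d₂) = 0.106831
V = K·e^{−rT}·N(−d₂) − S·N(−d₁) = 11.623654 − 10.485965 = 1.137689 (equal to the quote); since ∂V/∂σ > 0 for all σ, the implied volatility is unique

sigma = 0.1889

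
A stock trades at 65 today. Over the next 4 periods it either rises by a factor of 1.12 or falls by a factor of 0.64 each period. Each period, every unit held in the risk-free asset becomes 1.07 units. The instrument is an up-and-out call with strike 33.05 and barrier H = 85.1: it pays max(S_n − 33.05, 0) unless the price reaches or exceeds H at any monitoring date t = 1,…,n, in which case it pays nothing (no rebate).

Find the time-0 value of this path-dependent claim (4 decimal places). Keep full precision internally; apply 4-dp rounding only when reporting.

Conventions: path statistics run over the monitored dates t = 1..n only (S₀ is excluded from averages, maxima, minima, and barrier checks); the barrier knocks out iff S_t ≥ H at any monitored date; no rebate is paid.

price = 4.3664

With p* = (R−d)/(u−d) = 0.8958, sum probability × payoff across the paths and divide by R^4.
Enumerate all 2^4 = 16 price paths (U = up ×1.12, D = down ×0.64); each path with k up-moves has probability p*^k·(1−p*)^(4−k).
DDDD: M=41.6000, payoff=0.0000, prob=0.000118
UDDD: M=72.8000, payoff=0.0000, prob=0.001013
DUDD: M=46.5920, payoff=0.0000, prob=0.001013
UUDD: M=81.5360, payoff=0.3471, prob=0.008708
DDUD: M=41.6000, payoff=0.0000, prob=0.001013
UDUD: M=72.8000, payoff=0.3471, prob=0.008708
DUUD: M=52.1830, payoff=0.3471, prob=0.008708
UUUD: M=91.3203, payoff=0.0000, prob=0.074888
DDDU: M=41.6000, payoff=0.0000, prob=0.001013
UDDU: M=72.8000, payoff=0.3471, prob=0.008708
DUDU: M=46.5920, payoff=0.3471, prob=0.008708
UUDU: M=81.5360, payoff=25.3950, prob=0.074888
DDUU: M=41.6000, payoff=0.3471, prob=0.008708
UDUU: M=72.8000, payoff=25.3950, prob=0.074888
DUUU: M=58.4450, payoff=25.3950, prob=0.074888
UUUU: M=102.2788, payoff=0.0000, prob=0.644034
Price = Σ prob·payoff / R^4 = 5.723457 / 1.310796 = 4.3664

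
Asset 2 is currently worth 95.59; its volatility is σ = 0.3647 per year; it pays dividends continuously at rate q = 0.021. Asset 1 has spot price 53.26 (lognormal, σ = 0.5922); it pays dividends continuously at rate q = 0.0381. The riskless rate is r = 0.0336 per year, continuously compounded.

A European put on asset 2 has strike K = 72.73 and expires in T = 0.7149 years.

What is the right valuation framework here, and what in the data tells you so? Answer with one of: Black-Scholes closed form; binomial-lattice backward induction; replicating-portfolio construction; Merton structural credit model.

Key observation: a European-exercise option on asset 2 struck at 72.73 — a GBM underlying with constant parameters — admits an analytic price: the data contain no early exercise, no discrete tree, no debt structure.

framework: Black-Scholes closed form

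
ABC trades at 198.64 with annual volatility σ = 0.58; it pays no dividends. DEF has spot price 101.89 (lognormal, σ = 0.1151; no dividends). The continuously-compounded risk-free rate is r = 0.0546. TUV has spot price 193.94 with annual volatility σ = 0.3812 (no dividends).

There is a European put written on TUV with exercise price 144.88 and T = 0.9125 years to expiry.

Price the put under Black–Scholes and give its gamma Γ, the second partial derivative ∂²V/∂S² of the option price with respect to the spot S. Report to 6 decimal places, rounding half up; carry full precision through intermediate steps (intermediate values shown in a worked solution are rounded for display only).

price = 5.519969
Γ = 0.003018

σ√T = 0.3812·√0.9125 = 0.364141
d₁ = (ln(S/K) + (r+σ²/2)T) / (σ√T) = (ln(193.94/144.88) + (0.0546+0.3812²/2)·0.9125) / 0.364141 = (0.291643 + 0.116122) / 0.364141 = 1.119800
d₂ = d₁ − σ√T = 1.119800 − 0.364141 = 0.755659
e^{−rT} = 0.951398
N(−d₁) = 0.131400,  N(−d₂) = 0.224927
Put price V = K·e^{−rT}·N(−d₂) − S·N(−d₁) = 31.003597 − 25.483628 = 5.519969
φ(d₁) = (1/√(2π))·e^{−d₁²/2} = 0.213117
Γ = φ(d₁) / (S·σ·√T) = 0.003018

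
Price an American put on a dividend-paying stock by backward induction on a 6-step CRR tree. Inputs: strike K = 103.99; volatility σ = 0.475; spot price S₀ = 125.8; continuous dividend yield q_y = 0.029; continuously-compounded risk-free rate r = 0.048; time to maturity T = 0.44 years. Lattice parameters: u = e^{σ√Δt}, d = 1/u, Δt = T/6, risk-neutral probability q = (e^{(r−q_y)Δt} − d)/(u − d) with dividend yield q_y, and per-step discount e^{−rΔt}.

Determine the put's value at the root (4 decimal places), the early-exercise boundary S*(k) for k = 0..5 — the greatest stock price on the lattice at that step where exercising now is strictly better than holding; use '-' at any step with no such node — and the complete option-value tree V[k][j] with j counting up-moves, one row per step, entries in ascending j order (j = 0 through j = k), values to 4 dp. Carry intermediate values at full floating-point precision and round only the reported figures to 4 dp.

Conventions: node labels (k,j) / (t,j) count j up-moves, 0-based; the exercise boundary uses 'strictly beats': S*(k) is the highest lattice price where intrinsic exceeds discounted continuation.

Δt=0.07333, u=1.13727, d=0.87930, q=0.47329, disc=e^(-rΔt)=0.99649
k=6 terminal: V=max(K-S,0) → 45.8468 28.7885 6.7257 0.0000 0.0000 0.0000 0.0000
k=5: j=0 S=66.1246 intr=37.8654 cont=37.6405 V=37.8654[EX]; j=1 S=85.5244 intr=18.4656 cont=18.2819 V=18.4656[EX]; j=2 S=110.6158 intr=0.0000 cont=3.5300 V=3.5300[hold]; j=3 S=143.0686 intr=0.0000 cont=0.0000 V=0.0000[hold]; j=4 S=185.0424 intr=0.0000 cont=0.0000 V=0.0000[hold]; j=5 S=239.3307 intr=0.0000 cont=0.0000 V=0.0000[hold]  S*(5)=85.5244
k=4: j=0 S=75.2015 intr=28.7885 cont=28.5829 V=28.7885[EX]; j=1 S=97.2643 intr=6.7257 cont=11.3567 V=11.3567[hold]; j=2 S=125.8000 intr=0.0000 cont=1.8528 V=1.8528[hold]; j=3 S=162.7076 intr=0.0000 cont=0.0000 V=0.0000[hold]; j=4 S=210.4432 intr=0.0000 cont=0.0000 V=0.0000[hold]  S*(4)=75.2015
k=3: j=0 S=85.5244 intr=18.4656 cont=20.4660 V=20.4660[hold]; j=1 S=110.6158 intr=0.0000 cont=6.8345 V=6.8345[hold]; j=2 S=143.0686 intr=0.0000 cont=0.9724 V=0.9724[hold]; j=3 S=185.0424 intr=0.0000 cont=0.0000 V=0.0000[hold]  S*(3)=-
k=2: j=0 S=97.2643 intr=6.7257 cont=13.9651 V=13.9651[hold]; j=1 S=125.8000 intr=0.0000 cont=4.0457 V=4.0457[hold]; j=2 S=162.7076 intr=0.0000 cont=0.5104 V=0.5104[hold]  S*(2)=-
k=1: j=0 S=110.6158 intr=0.0000 cont=9.2378 V=9.2378[hold]; j=1 S=143.0686 intr=0.0000 cont=2.3642 V=2.3642[hold]  S*(1)=-
k=0: j=0 S=125.8000 intr=0.0000 cont=5.9635 V=5.9635[hold]  S*(0)=-

price = 5.9635
boundary = - - - - 75.2015 85.5244
tree:
5.9635
9.2378 2.3642
13.9651 4.0457 0.5104
20.4660 6.8345 0.9724 0.0000
28.7885 11.3567 1.8528 0.0000 0.0000
37.8654 18.4656 3.5300 0.0000 0.0000 0.0000
45.8468 28.7885 6.7257 0.0000 0.0000 0.0000 0.0000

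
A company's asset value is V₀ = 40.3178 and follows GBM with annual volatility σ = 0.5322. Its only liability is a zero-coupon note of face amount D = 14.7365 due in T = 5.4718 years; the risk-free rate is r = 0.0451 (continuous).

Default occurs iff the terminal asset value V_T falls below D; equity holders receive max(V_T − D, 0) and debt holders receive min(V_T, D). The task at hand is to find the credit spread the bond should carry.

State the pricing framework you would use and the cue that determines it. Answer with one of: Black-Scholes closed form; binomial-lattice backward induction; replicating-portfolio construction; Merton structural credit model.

framework: Merton structural credit model

Key observation: the data describe a firm's assets (V₀ = 40.3178, GBM) and a single zero-coupon debt of face 14.7365, so credit quantities follow from equity-as-call in the structural model.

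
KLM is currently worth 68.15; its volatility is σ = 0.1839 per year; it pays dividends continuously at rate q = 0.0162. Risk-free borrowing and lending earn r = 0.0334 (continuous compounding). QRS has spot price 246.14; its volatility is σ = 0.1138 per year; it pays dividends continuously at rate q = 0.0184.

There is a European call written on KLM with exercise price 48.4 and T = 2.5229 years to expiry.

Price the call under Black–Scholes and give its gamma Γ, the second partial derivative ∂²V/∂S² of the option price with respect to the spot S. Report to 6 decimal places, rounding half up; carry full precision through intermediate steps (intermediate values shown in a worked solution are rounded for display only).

σ√T = 0.1839·√2.5229 = 0.292100
d₁ = (ln(S/K) + (r−q+σ²/2)T) / (σ√T) = (ln(68.15/48.4) + (0.0334−0.0162+0.1839²/2)·2.5229) / 0.292100 = (0.342211 + 0.086055) / 0.292100 = 1.466163
d₂ = d₁ − σ√T = 1.466163 − 0.292100 = 1.174063
e^{−rT} = 0.919188
e^{−qT} = 0.959953
N(d₁) = 0.928698,  N(d₂) = 0.879815
Call price V = S·e^{−qT}·N(d₁) − K·e^{−rT}·N(d₂) = 60.756167 − 39.141821 = 21.614347
φ(d₁) = (1/√(2π))·e^{−d₁²/2} = 0.136183
Γ = e^{−qT}·φ(d₁) / (S·σ·√T) = 0.006567

price = 21.614347
Γ = 0.006567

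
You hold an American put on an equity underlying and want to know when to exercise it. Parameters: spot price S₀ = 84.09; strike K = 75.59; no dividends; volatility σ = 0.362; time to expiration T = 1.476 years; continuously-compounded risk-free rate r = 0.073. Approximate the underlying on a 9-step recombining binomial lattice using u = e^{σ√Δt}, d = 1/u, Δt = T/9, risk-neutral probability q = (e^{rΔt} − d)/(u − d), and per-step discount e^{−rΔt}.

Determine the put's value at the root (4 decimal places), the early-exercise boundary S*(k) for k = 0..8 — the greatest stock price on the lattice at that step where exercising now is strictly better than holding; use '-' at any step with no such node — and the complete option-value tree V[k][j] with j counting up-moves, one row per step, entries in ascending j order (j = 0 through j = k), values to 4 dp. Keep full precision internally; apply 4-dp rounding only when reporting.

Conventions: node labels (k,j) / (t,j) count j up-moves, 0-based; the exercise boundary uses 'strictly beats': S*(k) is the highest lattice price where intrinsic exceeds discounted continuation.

price = 7.2947
boundary = - - - - 46.7817 54.1680 46.7817 54.1680 62.7206
tree:
7.2947
10.7754 4.0482
15.4737 6.4153 1.8185
21.5092 9.9118 3.1322 0.5709
28.8083 14.8495 5.2959 1.0806 0.0836
35.1874 21.4220 8.7450 2.0328 0.1707 0.0000
40.6967 28.8083 13.9933 3.7960 0.3485 0.0000 0.0000
45.4547 35.1874 21.4220 7.0269 0.7115 0.0000 0.0000 0.0000
49.5640 40.6967 28.8083 12.8694 1.4528 0.0000 0.0000 0.0000 0.0000
53.1129 45.4547 35.1874 21.4220 2.9665 0.0000 0.0000 0.0000 0.0000 0.0000

Δt=0.16400, u=1.15789, d=0.86364, q=0.50435, disc=e^(-rΔt)=0.98810
k=9 terminal: V=max(K-S,0) → 53.1129 45.4547 35.1874 21.4220 2.9665 0.0000 0.0000 0.0000 0.0000 0.0000
k=8: j=0 S=26.0260 intr=49.5640 cont=48.6644 V=49.5640[EX]; j=1 S=34.8933 intr=40.6967 cont=39.7971 V=40.6967[EX]; j=2 S=46.7817 intr=28.8083 cont=27.9087 V=28.8083[EX]; j=3 S=62.7206 intr=12.8694 cont=11.9698 V=12.8694[EX]; j=4 S=84.0900 intr=0.0000 cont=1.4528 V=1.4528[hold]; j=5 S=112.7401 intr=0.0000 cont=0.0000 V=0.0000[hold]; j=6 S=151.1515 intr=0.0000 cont=0.0000 V=0.0000[hold]; j=7 S=202.6501 intr=0.0000 cont=0.0000 V=0.0000[hold]; j=8 S=271.6945 intr=0.0000 cont=0.0000 V=0.0000[hold]  S*(8)=62.7206
k=7: j=0 S=30.1353 intr=45.4547 cont=44.5552 V=45.4547[EX]; j=1 S=40.4026 intr=35.1874 cont=34.2879 V=35.1874[EX]; j=2 S=54.1680 intr=21.4220 cont=20.5224 V=21.4220[EX]; j=3 S=72.6235 intr=2.9665 cont=7.0269 V=7.0269[hold]; j=4 S=97.3669 intr=0.0000 cont=0.7115 V=0.7115[hold]; j=5 S=130.5406 intr=0.0000 cont=0.0000 V=0.0000[hold]; j=6 S=175.0168 intr=0.0000 cont=0.0000 V=0.0000[hold]; j=7 S=234.6463 intr=0.0000 cont=0.0000 V=0.0000[hold]  S*(7)=54.1680
k=6: j=0 S=34.8933 intr=40.6967 cont=39.7971 V=40.6967[EX]; j=1 S=46.7817 intr=28.8083 cont=27.9087 V=28.8083[EX]; j=2 S=62.7206 intr=12.8694 cont=13.9933 V=13.9933[hold]; j=3 S=84.0900 intr=0.0000 cont=3.7960 V=3.7960[hold]; j=4 S=112.7401 intr=0.0000 cont=0.3485 V=0.3485[hold]; j=5 S=151.1515 intr=0.0000 cont=0.0000 V=0.0000[hold]; j=6 S=202.6501 intr=0.0000 cont=0.0000 V=0.0000[hold]  S*(6)=46.7817
k=5: j=0 S=40.4026 intr=35.1874 cont=34.2879 V=35.1874[EX]; j=1 S=54.1680 intr=21.4220 cont=21.0825 V=21.4220[EX]; j=2 S=72.6235 intr=2.9665 cont=8.7450 V=8.7450[hold]; j=3 S=97.3669 intr=0.0000 cont=2.0328 V=2.0328[hold]; j=4 S=130.5406 intr=0.0000 cont=0.1707 V=0.1707[hold]; j=5 S=175.0168 intr=0.0000 cont=0.0000 V=0.0000[hold]  S*(5)=54.1680
k=4: j=0 S=46.7817 intr=28.8083 cont=27.9087 V=28.8083[EX]; j=1 S=62.7206 intr=12.8694 cont=14.8495 V=14.8495[hold]; j=2 S=84.0900 intr=0.0000 cont=5.2959 V=5.2959[hold]; j=3 S=112.7401 intr=0.0000 cont=1.0806 V=1.0806[hold]; j=4 S=151.1515 intr=0.0000 cont=0.0836 V=0.0836[hold]  S*(4)=46.7817
k=3: j=0 S=54.1680 intr=21.4220 cont=21.5092 V=21.5092[hold]; j=1 S=72.6235 intr=2.9665 cont=9.9118 V=9.9118[hold]; j=2 S=97.3669 intr=0.0000 cont=3.1322 V=3.1322[hold]; j=3 S=130.5406 intr=0.0000 cont=0.5709 V=0.5709[hold]  S*(3)=-
k=2: j=0 S=62.7206 intr=12.8694 cont=15.4737 V=15.4737[hold]; j=1 S=84.0900 intr=0.0000 cont=6.4153 V=6.4153[hold]; j=2 S=112.7401 intr=0.0000 cont=1.8185 V=1.8185[hold]  S*(2)=-
k=1: j=0 S=72.6235 intr=2.9665 cont=10.7754 V=10.7754[hold]; j=1 S=97.3669 intr=0.0000 cont=4.0482 V=4.0482[hold]  S*(1)=-
k=0: j=0 S=84.0900 intr=0.0000 cont=7.2947 V=7.2947[hold]  S*(0)=-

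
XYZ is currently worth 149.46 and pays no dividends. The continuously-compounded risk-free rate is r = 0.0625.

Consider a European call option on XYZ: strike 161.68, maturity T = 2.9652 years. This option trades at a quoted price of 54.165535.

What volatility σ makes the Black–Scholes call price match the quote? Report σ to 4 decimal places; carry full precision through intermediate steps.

sigma = 0.4885

At σ = 0.4885 the Black–Scholes value reproduces the quote:
σ√T = 0.4885·√2.9652 = 0.841185
d₁ = (ln(S/K) + (r+σ²/2)T) / (σ√T) = (ln(149.46/161.68) + (0.0625+0.4885²/2)·2.9652) / 0.841185 = (-0.078590 + 0.539121) / 0.841185 = 0.547479
d₂ = d₁ − σ√T = 0.547479 − 0.841185 = -0.293706
e^{−rT} = 0.830834
N(d₁) = 0.707975,  N(d₂) = 0.384491
V = S·N(d₁) − K·e^{−rT}·N(d₂) = 105.813950 − 51.648415 = 54.165535 (the observed quote) — the price is monotone increasing in volatility, hence this σ is the only solution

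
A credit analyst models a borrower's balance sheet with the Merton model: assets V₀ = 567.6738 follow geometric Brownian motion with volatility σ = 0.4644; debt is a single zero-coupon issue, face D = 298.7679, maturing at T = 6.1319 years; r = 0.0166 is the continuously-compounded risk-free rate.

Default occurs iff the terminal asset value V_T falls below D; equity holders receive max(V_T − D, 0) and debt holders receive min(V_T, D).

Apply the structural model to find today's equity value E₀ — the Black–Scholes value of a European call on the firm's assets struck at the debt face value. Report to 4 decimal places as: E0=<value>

E0=362.0717

With assets at 567.6738 and a single debt payment of 298.7679 at 6.1319 years:
d₁ = [ln(V₀/D) + (r + σ²/2)T] / (σ√T)
   = [ln(567.6738/298.7679) + (0.0166 + 0.5·0.4644²)·6.1319] / (0.4644·√6.1319)
   = [0.641880 + 0.763015] / 1.149979 = 1.221670
d₂ = d₁ − σ√T = 1.221670 − 1.149979 = 0.071692
N(d₁) = 0.889084,  N(d₂) = 0.528576,  e^(−rT) = 0.903220
E₀ = V₀·N(d₁) − D·e^(−rT)·N(d₂)
   = 567.6738·0.889084 − 298.7679·0.903220·0.528576 = 362.071659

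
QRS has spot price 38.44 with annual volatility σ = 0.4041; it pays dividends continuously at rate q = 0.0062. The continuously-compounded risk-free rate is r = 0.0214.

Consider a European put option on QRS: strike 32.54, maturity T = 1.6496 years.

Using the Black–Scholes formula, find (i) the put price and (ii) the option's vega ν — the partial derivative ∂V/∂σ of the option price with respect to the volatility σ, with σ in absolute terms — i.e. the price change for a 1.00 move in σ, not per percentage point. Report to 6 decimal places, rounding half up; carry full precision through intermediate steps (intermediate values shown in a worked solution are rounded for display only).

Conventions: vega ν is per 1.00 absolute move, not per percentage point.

σ√T = 0.4041·√1.6496 = 0.519013
d₁ = (ln(S/K) + (r−q+σ²/2)T) / (σ√T) = (ln(38.44/32.54) + (0.0214−0.0062+0.4041²/2)·1.6496) / 0.519013 = (0.166628 + 0.159761) / 0.519013 = 0.628866
d₂ = d₁ − σ√T = 0.628866 − 0.519013 = 0.109853
e^{−rT} = 0.965314
e^{−qT} = 0.989825
N(−d₁) = 0.264718,  N(−d₂) = 0.456263
Put price V = K·e^{−rT}·N(−d₂) − S·e^{−qT}·N(−d₁) = 14.331825 − 10.072232 = 4.259594
φ(d₁) = (1/√(2π))·e^{−d₁²/2} = 0.327367
ν = S·e^{−qT}·φ(d₁)·√T = 15.997984

price = 4.259594
ν = 15.997984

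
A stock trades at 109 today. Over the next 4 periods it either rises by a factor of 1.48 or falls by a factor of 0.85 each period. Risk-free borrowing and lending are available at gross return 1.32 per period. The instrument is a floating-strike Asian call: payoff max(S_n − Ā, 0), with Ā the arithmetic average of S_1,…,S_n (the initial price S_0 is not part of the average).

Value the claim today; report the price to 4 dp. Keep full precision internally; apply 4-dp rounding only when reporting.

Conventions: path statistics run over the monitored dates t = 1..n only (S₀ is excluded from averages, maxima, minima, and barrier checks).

With p* = (R−d)/(u−d) = 0.7460, sum probability × payoff across the paths and divide by R^4.
Enumerate all 2^4 = 16 price paths (U = up ×1.48, D = down ×0.85); each path with k up-moves has probability p*^k·(1−p*)^(4−k).
DDDD: Ā=73.8102, payoff=0.0000, prob=0.004160
UDDD: Ā=128.5166, payoff=0.0000, prob=0.012221
DUDD: Ā=111.3491, payoff=0.0000, prob=0.012221
UUDD: Ā=193.8784, payoff=0.0000, prob=0.035898
DDUD: Ā=96.7567, payoff=2.3139, prob=0.012221
UDUD: Ā=168.4705, payoff=4.0290, prob=0.035898
DUUD: Ā=151.3030, payoff=21.1965, prob=0.035898
UUUD: Ā=263.4452, payoff=36.9068, prob=0.105451
DDDU: Ā=84.3532, payoff=14.7175, prob=0.012221
UDDU: Ā=146.8738, payoff=25.6257, prob=0.035898
DUDU: Ā=129.7063, payoff=42.7932, prob=0.035898
UUDU: Ā=225.8415, payoff=74.5105, prob=0.105451
DDUU: Ā=115.1139, payoff=57.3856, prob=0.035898
UDUU: Ā=200.4336, payoff=99.9184, prob=0.105451
DUUU: Ā=183.2661, payoff=117.0859, prob=0.105451
UUUU: Ā=319.0987, payoff=203.8672, prob=0.309763
Price = Σ prob·payoff / R^4 = 103.412742 / 3.035958 = 34.0626

price = 34.0626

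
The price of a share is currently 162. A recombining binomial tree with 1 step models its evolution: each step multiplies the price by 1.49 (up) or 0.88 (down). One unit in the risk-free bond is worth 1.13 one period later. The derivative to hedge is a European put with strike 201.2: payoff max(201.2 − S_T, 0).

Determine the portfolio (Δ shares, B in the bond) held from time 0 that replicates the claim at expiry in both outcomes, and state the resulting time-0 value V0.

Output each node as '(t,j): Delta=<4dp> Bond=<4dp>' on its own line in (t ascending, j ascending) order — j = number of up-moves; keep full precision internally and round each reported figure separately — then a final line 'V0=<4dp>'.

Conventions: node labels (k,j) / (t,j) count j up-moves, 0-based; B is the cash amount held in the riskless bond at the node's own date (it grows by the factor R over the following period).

No-arbitrage ⇒ martingale measure with p* = (R−d)/(u−d) = 0.4098.
Terminal payoffs: V(1,0)=58.6400, V(1,1)=0.0000
Node (0,0) S=162.0000: V=(p*·0.0000+(1−p*)·58.6400)/1.13=30.6259; Δ=(0.0000−58.6400)/(241.3800−142.5600)=-0.5934; B=V−Δ·S=126.7570
Verification: the root portfolio costs Δ(0,0)·S0 + B(0,0) = 30.6259, matching V0.

(0,0): Delta=-0.5934 Bond=126.7570
V0=30.6259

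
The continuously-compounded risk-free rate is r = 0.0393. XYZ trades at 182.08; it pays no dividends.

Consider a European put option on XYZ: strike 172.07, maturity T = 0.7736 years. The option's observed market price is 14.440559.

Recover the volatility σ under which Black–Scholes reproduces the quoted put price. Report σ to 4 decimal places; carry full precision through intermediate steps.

sigma = 0.3472

At σ = 0.3472 the Black–Scholes value reproduces the quote:
σ√T = 0.3472·√0.7736 = 0.305378
d₁ = (ln(S/K) + (r+σ²/2)T) / (σ√T) = (ln(182.08/172.07) + (0.0393+0.3472²/2)·0.7736) / 0.305378 = (0.056545 + 0.077030) / 0.305378 = 0.437409
d₂ = d₁ − σ√T = 0.437409 − 0.305378 = 0.132031
e^{−rT} = 0.970055
N(−d₁) = 0.330907,  N(−d₂) = 0.447480
V = K·e^{−rT}·N(−d₂) − S·N(−d₁) = 74.692171 − 60.251612 = 14.440559 (equal to the quote); since ∂V/∂σ > 0 for all σ, the implied volatility is unique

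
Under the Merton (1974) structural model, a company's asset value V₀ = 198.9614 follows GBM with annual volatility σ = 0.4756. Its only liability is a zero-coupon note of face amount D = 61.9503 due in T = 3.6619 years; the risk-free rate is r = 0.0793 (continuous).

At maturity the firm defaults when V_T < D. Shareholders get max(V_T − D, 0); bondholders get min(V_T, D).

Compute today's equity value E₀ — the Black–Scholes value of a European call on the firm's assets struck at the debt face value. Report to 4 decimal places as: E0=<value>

E0=154.5015

Work the structural quantities from V₀ = 198.9614 against face 61.9503:
d₁ = [ln(V₀/D) + (r + σ²/2)T] / (σ√T)
   = [ln(198.9614/61.9503) + (0.0793 + 0.5·0.4756²)·3.6619] / (0.4756·√3.6619)
   = [1.166778 + 0.704541] / 0.910113 = 2.056141
d₂ = d₁ − σ√T = 2.056141 − 0.910113 = 1.146028
N(d₁) = 0.980116,  N(d₂) = 0.874108,  e^(−rT) = 0.747973
E₀ = V₀·N(d₁) − D·e^(−rT)·N(d₂)
   = 198.9614·0.980116 − 61.9503·0.747973·0.874108 = 154.501481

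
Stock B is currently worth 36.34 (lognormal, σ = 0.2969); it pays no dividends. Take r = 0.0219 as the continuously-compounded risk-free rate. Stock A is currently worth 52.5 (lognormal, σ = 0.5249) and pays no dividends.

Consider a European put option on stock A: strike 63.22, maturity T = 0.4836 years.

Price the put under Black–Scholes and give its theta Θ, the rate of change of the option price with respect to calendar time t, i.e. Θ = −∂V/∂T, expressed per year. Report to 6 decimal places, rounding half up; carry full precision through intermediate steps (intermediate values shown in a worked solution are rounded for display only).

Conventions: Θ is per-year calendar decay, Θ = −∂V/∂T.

σ√T = 0.5249·√0.4836 = 0.365023
d₁ = (ln(S/K) + (r+σ²/2)T) / (σ√T) = (ln(52.5/63.22) + (0.0219+0.5249²/2)·0.4836) / 0.365023 = (-0.185808 + 0.077212) / 0.365023 = -0.297505
d₂ = d₁ − σ√T = -0.297505 − 0.365023 = -0.662527
e^{−rT} = 0.989465
N(−d₁) = 0.616959,  N(−d₂) = 0.746183
Put price V = K·e^{−rT}·N(−d₂) − S·N(−d₁) = 46.676738 − 32.390370 = 14.286369
φ(d₁) = (1/√(2π))·e^{−d₁²/2} = 0.381672
Θ = −S·φ(d₁)·σ/(2√T) + r·K·e^{−rT}·N(−d₂) = −7.562289 + 1.022221 = -6.540069

price = 14.286369
Θ = -6.540069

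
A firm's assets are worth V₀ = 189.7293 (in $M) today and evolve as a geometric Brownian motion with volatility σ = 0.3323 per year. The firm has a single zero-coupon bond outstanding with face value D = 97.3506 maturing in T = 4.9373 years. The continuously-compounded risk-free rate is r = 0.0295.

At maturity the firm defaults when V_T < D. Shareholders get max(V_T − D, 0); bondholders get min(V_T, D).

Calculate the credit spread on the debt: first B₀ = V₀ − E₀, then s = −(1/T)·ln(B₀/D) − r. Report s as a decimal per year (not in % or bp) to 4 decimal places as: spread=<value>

Work the structural quantities from V₀ = 189.7293 against face 97.3506:
d₁ = [ln(V₀/D) + (r + σ²/2)T] / (σ√T)
   = [ln(189.7293/97.3506) + (0.0295 + 0.5·0.3323²)·4.9373] / (0.3323·√4.9373)
   = [0.667279 + 0.418247] / 0.738372 = 1.470162
d₂ = d₁ − σ√T = 1.470162 − 0.738372 = 0.731790
N(d₁) = 0.929241,  N(d₂) = 0.767852,  e^(−rT) = 0.864460
E₀ = V₀·N(d₁) − D·e^(−rT)·N(d₂)
   = 189.7293·0.929241 − 97.3506·0.864460·0.767852 = 111.685166
B₀ = V₀ − E₀ = 189.7293 − 111.685166 = 78.044134
spread = −(1/T)·ln(B₀/D) − r = −(1/4.9373)·ln(78.044134/97.3506) − 0.0295 = 0.01527030

spread=0.0153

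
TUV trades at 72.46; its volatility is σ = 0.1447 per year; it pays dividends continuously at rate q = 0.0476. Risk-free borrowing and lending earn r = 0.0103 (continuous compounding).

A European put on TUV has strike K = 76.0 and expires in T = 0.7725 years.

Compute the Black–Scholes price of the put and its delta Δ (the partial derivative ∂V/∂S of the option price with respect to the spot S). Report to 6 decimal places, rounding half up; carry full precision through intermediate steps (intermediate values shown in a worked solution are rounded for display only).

price = 7.104657
Δ = -0.679277

σ√T = 0.1447·√0.7725 = 0.127180
d₁ = (ln(S/K) + (r−q+σ²/2)T) / (σ√T) = (ln(72.46/76.0) + (0.0103−0.0476+0.1447²/2)·0.7725) / 0.127180 = (-0.047699 − 0.020727) / 0.127180 = -0.538023
d₂ = d₁ − σ√T = -0.538023 − 0.127180 = -0.665202
e^{−rT} = 0.992075
e^{−qT} = 0.963897
N(−d₁) = 0.704719,  N(−d₂) = 0.747039
Put price V = K·e^{−rT}·N(−d₂) − S·e^{−qT}·N(−d₁) = 56.325049 − 49.220392 = 7.104657
Δ = −e^{−qT}·N(−d₁) = -0.679277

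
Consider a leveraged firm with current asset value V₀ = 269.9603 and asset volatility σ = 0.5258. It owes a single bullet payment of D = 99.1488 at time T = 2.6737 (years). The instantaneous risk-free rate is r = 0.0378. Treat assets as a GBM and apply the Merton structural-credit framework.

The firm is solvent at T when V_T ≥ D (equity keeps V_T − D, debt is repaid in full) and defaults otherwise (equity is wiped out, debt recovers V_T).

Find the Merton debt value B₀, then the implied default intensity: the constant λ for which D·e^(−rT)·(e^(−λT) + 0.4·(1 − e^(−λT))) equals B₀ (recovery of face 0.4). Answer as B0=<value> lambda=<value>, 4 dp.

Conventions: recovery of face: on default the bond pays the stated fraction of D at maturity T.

Equity is a call on the firm's assets struck at D = 99.1488:
d₁ = [ln(V₀/D) + (r + σ²/2)T] / (σ√T)
   = [ln(269.9603/99.1488) + (0.0378 + 0.5·0.5258²)·2.6737] / (0.5258·√2.6737)
   = [1.001653 + 0.470659] / 0.859759 = 1.712470
d₂ = d₁ − σ√T = 1.712470 − 0.859759 = 0.852711
N(d₁) = 0.956595,  N(d₂) = 0.803090,  e^(−rT) = 0.903874
E₀ = V₀·N(d₁) − D·e^(−rT)·N(d₂)
   = 269.9603·0.956595 − 99.1488·0.903874·0.803090 = 186.271354
B₀ = V₀ − E₀ = 269.9603 − 186.271354 = 83.688946
e^(−λT) = (B₀·e^(rT)/D − 0.4)/(1 − 0.4) = (83.6889·1.106350/99.1488 − 0.4)/0.6 = 0.88973430
λ = −ln(0.88973430)/2.6737 = 0.043697

B0=83.6889 lambda=0.0437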